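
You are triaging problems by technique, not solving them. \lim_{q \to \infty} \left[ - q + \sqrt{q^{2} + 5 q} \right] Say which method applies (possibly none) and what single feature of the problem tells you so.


Diagnosis: conjugate multiplication — this difference gives up after one conjugate multiplication — the radical structure cancels against its conjugate.


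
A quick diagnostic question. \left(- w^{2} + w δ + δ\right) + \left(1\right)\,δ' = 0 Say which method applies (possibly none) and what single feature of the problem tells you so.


Diagnosis: a linear integrating factor — the unknown enters only to the first power against a nonzero forcing term — the integrating-factor template applies directly.


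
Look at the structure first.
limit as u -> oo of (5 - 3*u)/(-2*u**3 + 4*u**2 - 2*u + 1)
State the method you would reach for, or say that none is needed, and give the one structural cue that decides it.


Method: dominant-term comparison — growth-rate triage: the leading powers of u decide the limit, everything else is noise. As a single quotient, the ∞/∞ shape would yield to repeated differentiation as well — the growth comparison gets there in one look.


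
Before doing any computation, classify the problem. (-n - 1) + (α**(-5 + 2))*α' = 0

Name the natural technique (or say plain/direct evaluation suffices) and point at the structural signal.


Diagnosis: separation of variables — solved for the derivative, the right side splits multiplicatively into a function of each variable alone — divide and integrate each side. One could also solve this as an exact equation; with each coefficient in its own variable, separating is the same work with fewer steps.


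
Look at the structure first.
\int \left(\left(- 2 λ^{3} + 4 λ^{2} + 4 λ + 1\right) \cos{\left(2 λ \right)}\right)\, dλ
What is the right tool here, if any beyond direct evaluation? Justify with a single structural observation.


Method: integration by parts — differentiate - 2 λ^{3} + 4 λ^{2} + 4 λ + 1, integrate \cos{\left(2 λ \right)}: each pass lowers the polynomial degree, so parts terminates.


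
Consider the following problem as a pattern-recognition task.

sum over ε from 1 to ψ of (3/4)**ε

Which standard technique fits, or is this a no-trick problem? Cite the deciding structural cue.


Technique: the geometric series formula — each summand is the previous one scaled by 3/4; that constant multiplier is itself the geometric structure.


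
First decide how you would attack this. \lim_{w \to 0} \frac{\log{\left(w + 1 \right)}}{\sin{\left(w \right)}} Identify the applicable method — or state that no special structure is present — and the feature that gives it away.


Technique: l'Hôpital's rule (0/0) — both numerator and denominator vanish at 0: the genuine 0/0 indeterminate that l'Hôpital exists for. One could equally expand both pieces locally and compare leading terms; the rule does that in one stroke.


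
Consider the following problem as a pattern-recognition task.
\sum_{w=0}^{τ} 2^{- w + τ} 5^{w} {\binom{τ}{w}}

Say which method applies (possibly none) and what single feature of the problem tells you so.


Method: the binomial theorem — terms weighting {\binom{τ}{w}} against matched powers of 5 and 2 reassemble into (5 + 2)^τ by the binomial theorem.


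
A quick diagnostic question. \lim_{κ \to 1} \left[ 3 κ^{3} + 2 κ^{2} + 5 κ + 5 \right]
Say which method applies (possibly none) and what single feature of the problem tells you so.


Diagnosis: no special technique — the expression is continuous at 1 — substitute and evaluate; no indeterminate form appears.


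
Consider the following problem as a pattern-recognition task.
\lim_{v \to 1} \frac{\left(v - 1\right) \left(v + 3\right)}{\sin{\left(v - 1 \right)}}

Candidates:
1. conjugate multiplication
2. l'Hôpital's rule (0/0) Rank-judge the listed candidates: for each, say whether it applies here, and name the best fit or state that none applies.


Best approach: l'Hôpital's rule (0/0) — plug in 1: top and bottom both hit zero, so differentiate each and retry. Known elementary limits would finish this too — the rule just bypasses the case analysis.
- conjugate multiplication: there are no radicals in tension whose conjugate would simplify matters.
- l'Hôpital's rule (0/0): a fit — the right tool for this form.


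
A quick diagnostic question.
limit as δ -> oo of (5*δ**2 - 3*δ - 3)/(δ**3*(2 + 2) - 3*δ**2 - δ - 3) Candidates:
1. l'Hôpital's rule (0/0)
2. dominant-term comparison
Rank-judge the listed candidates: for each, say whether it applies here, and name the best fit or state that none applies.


Diagnosis: dominant-term comparison — divide by the highest power of δ present: lower-order terms vanish and the dominant ratio remains.
- l'Hôpital's rule (0/0) — no 0/0 form appears: written as one quotient, top and bottom both grow without bound, and the ratio is decided by their leading terms.
- dominant-term comparison: yes, a natural case for it.


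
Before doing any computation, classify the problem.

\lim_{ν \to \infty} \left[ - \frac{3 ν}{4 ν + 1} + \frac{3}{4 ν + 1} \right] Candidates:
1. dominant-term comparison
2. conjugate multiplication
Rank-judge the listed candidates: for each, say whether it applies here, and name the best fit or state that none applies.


Diagnosis: dominant-term comparison — as ν grows, only the highest-degree terms matter — compare leading terms and read the limit off.
- dominant-term comparison: yes, a natural case for it.
- conjugate multiplication — there is no infinity-minus-infinity radical difference to rationalize.


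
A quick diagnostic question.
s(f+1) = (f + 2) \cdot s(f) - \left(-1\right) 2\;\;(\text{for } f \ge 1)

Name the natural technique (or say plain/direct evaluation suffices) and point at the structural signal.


Verdict: a summation factor — one step of memory with a weight f + 2 that changes as the index grows — the summation-factor construction is built for this.


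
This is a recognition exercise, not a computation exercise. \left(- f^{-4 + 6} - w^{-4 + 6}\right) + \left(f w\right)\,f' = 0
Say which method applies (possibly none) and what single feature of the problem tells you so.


Method: the homogeneous substitution — solved for the derivative, the right side is unchanged under scaling w and f together — it depends only on the ratio f/w, so substitute a single ratio variable. A Bernoulli rewrite works here as the equation stands — the homogeneous substitution is the more immediate reading.


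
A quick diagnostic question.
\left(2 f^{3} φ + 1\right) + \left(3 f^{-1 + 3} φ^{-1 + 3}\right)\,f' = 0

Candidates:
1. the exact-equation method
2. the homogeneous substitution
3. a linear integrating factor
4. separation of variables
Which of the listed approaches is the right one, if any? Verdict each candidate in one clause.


Best approach: the exact-equation method — because the two cross partials coincide, the form is conservative as written — recover its potential in (φ, f).
- the exact-equation method — applies; the problem has the shape this method handles.
- the homogeneous substitution: the slope does not depend on the ratio of the variables alone.
- a linear integrating factor: a nonlinear term in the unknown puts this outside the integrating-factor template.
- separation of variables — the two dependences do not factor apart.


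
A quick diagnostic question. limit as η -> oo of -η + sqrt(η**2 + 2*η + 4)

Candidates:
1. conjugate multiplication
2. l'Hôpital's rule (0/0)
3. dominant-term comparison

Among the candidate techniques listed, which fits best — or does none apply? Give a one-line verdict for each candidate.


Best approach: conjugate multiplication — sqrt(η**2 + 2*η + 4) and η both blow up, but their difference is tame once the conjugate rationalizes it.
- conjugate multiplication: yes — fits the structure here.
- l'Hôpital's rule (0/0): no quotient structure at all: the clash is ∞ minus ∞, which rationalizing converts into a tractable ratio.
- dominant-term comparison — no dominant power emerges to decide the limit by degree comparison.


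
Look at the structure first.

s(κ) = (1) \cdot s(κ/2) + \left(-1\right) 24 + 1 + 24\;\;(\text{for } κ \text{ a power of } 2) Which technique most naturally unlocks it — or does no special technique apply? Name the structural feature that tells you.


Technique: the master substitution — treat m = log base 2 of κ as the new clock: one recursion step advances m by one while κ scales by 2.


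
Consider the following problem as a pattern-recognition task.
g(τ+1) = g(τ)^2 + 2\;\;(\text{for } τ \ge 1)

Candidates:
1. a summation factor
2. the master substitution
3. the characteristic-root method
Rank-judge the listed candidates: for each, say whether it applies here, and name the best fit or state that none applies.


Verdict: no special technique — the unknown enters the rule nonlinearly, not as a weighted sum — no linear method is even well-posed.
- a summation factor: the recursion is nonlinear — outside the first-order linear family a summation factor addresses.
- the master substitution — the recursion shifts the index rather than dividing it.
- the characteristic-root method — nonlinearity rules out exponential-mode superposition from the start.


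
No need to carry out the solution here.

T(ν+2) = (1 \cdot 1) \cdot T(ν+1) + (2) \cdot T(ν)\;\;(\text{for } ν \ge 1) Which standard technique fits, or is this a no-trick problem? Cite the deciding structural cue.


Verdict: the characteristic-root method — the recurrence treats every index alike (constant coefficients, no forcing) — precisely the regime where r^ν trials close it.


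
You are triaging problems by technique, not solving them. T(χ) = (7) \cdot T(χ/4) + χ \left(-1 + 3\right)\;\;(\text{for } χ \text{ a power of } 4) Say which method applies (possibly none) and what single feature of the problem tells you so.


Verdict: the master substitution — the argument contracts 4-fold per step: reindex χ exponentially and solve the linear recurrence in the new index.


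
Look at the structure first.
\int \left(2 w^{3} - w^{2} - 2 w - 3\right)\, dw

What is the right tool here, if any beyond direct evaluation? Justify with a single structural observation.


Verdict: no special technique — nothing composite, nothing rational, nothing trigonometric — each constant-multiple power of w integrates by the power rule alone.


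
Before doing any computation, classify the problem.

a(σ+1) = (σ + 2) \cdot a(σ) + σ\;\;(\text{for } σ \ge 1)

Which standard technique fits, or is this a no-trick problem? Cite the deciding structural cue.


Verdict: a summation factor — rescale the sequence by the product of the weights σ + 2 so far — the recurrence collapses to a plain running sum.


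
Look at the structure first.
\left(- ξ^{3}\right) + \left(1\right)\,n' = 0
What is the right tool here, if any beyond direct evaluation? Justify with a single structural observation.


Best approach: no special technique — the slope is a function of ξ alone, so integrate both sides directly.


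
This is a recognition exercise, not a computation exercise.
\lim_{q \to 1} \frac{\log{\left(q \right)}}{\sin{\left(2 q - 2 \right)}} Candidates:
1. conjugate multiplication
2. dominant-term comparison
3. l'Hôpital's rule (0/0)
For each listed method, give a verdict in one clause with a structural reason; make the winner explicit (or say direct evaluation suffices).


Method: l'Hôpital's rule (0/0) — plug in 1: top and bottom both hit zero, so differentiate each and retry. Known elementary limits would finish this too — the rule just bypasses the case analysis.
- conjugate multiplication — the conjugate move applies to radical differences, which this is not.
- dominant-term comparison: this limit is not decided by comparing polynomial growth at infinity.
- l'Hôpital's rule (0/0): yes, a natural case for it.


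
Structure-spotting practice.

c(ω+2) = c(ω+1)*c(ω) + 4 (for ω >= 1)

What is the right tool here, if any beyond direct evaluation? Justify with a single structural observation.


Method: no special technique — the new term depends nonlinearly on the old ones, which disqualifies every superposition-based technique.


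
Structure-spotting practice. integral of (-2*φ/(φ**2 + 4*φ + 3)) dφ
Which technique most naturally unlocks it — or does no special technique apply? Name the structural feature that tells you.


Technique: partial fractions — the denominator φ**2 + 4*φ + 3 factors, so the quotient decomposes into elementary partial fractions term by term.


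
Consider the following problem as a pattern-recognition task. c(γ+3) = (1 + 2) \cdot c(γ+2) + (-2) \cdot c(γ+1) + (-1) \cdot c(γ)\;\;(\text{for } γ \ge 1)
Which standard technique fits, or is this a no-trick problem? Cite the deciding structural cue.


Technique: the characteristic-root method — the recurrence treats every index alike (constant coefficients, no forcing) — precisely the regime where r^γ trials close it.


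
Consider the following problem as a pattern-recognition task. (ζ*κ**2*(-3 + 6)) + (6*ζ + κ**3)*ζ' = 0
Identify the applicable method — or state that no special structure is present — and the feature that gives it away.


Verdict: the exact-equation method — because the two cross partials coincide, the form is conservative as written — recover its potential in (κ, ζ).


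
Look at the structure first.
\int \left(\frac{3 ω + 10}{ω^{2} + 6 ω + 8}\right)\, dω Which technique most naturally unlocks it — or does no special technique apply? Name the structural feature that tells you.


Technique: partial fractions — a proper rational integrand over the factorable ω^{2} + 6 ω + 8: partial fractions reduce it to elementary pieces.


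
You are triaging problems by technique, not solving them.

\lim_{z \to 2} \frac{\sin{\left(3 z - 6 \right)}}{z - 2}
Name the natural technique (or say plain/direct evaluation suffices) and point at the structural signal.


Best approach: l'Hôpital's rule (0/0) — plug in 2: top and bottom both hit zero, so differentiate each and retry. Known elementary limits would finish this too — the rule just bypasses the case analysis.


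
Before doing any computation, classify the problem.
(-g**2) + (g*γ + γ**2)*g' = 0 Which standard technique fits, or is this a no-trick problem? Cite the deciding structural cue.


Verdict: the homogeneous substitution — solved for the derivative, the right side is unchanged under scaling γ and g together — it depends only on the ratio g/γ, so substitute a single ratio variable. A Bernoulli substitution after rearrangement (possibly exchanging dependent and independent variable) is a fair alternative; the homogeneous route works on the equation as it stands.


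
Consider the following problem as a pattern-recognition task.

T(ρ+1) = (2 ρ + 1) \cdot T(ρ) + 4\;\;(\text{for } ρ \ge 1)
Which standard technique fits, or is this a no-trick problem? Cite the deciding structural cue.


Verdict: a summation factor — with the index-dependent coefficient 2 ρ + 1, dividing by the cumulative product turns the left side into a pure difference.


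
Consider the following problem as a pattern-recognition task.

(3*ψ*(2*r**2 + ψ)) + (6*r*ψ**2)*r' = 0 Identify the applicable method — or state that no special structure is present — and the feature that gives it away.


Method: the exact-equation method — because the two cross partials coincide, the form is conservative as written — recover its potential in (ψ, r).


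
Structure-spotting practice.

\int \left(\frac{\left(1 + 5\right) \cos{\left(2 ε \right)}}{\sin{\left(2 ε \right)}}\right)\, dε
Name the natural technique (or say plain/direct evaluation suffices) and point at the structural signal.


Method: u-substitution — everything non-trivial happens through the inner expression \sin{\left(2 ε \right)}, and its derivative accounts for the remaining factor up to a constant, so set u = \sin{\left(2 ε \right)}.


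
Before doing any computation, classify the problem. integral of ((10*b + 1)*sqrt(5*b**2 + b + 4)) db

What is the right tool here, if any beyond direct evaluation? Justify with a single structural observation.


Technique: u-substitution — the only nontrivial dependence routes through 5*b**2 + b + 4, whose derivative supplies the leftover factor up to a constant multiple — u = 5*b**2 + b + 4 flattens it.


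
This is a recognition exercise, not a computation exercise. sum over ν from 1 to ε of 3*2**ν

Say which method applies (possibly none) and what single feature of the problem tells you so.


Diagnosis: the geometric series formula — the ratio of consecutive terms is the constant 2, independent of the index — a geometric sum.


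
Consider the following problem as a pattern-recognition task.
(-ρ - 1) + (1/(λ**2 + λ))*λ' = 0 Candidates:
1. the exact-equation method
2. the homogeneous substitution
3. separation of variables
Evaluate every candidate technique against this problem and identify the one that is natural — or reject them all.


Best approach: separation of variables — solved for the derivative, the right side splits multiplicatively into a function of each variable alone — divide and integrate each side. A Bernoulli rewrite would carry it as the equation stands — separating the variables needs no rearrangement either.
- the exact-equation method — with no real cross-dependence between the variables, the exact-equation machinery is a detour rather than the natural reading.
- the homogeneous substitution: solved for the derivative, the right side changes under joint scaling of the two variables.
- separation of variables — a fit — the right tool for this form.


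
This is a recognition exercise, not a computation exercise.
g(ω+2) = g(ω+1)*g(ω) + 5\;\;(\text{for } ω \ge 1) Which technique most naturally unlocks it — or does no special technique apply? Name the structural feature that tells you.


Diagnosis: no special technique — no ansatz, no master substitution, no summation factor survives the nonlinearity here.


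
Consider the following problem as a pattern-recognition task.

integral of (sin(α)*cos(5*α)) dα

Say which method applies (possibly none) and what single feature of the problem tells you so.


Method: a trigonometric identity — mixed-frequency products such as sin(α)*cos(5*α) are designed for the product-to-sum formula.


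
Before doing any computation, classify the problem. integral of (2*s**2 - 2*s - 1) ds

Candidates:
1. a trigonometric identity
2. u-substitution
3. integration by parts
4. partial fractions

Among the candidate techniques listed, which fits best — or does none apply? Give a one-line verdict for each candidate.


Diagnosis: no special technique — a term-by-term power-rule job in s; no substitution or rearrangement earns its keep here.
- a trigonometric identity — there is no trigonometric structure at all — the integrand carries no sine or cosine to rewrite.
- u-substitution: no substitution does more than relabel what direct integration already handles.
- integration by parts: splitting off a factor buys nothing — the integrand integrates directly without parts.
- partial fractions — there is no rational-function structure to decompose.


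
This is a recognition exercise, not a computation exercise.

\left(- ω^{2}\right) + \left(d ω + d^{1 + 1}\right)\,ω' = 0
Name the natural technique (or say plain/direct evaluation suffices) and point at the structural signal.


Verdict: the homogeneous substitution — scaling d and ω together leaves the slope fixed — it depends only on ω/d, so substitute the ratio. A Bernoulli-style rewrite — possibly after exchanging which variable is treated as dependent — would work as well; the homogeneous substitution is the more immediate reading here.


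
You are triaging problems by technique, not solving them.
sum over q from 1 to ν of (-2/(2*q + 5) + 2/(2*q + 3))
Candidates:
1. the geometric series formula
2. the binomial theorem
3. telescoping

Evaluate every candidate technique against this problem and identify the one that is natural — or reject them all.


Best approach: telescoping — the generic term is a one-step difference of 2/(2*q + 3), so partial sums shortcut to endpoint evaluation.
- the geometric series formula: the term-to-term ratio drifts with the index — the one thing the geometric formula cannot absorb.
- the binomial theorem: there is no sum-raised-to-a-power identity hiding in these terms.
- telescoping: yes — fits the structure here.


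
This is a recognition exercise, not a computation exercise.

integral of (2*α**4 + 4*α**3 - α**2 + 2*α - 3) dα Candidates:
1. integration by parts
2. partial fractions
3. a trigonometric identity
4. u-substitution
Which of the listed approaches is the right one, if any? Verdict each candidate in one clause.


Method: no special technique — every term is a constant multiple of a power of α; term-wise power-rule integration needs no preliminary transformation.
- integration by parts: parts would only shuffle a directly integrable integrand.
- partial fractions: there is no rational-function structure to decompose.
- a trigonometric identity: no sine or cosine appears, so there is nothing for a trigonometric identity to act on.
- u-substitution: no substitution does more than relabel what direct integration already handles.


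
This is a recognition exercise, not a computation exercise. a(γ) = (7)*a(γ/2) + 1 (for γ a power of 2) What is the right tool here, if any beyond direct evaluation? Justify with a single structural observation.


Technique: the master substitution — a divide-and-conquer shape: argument γ/2, so change variables with γ = 2^m and solve the linear version.


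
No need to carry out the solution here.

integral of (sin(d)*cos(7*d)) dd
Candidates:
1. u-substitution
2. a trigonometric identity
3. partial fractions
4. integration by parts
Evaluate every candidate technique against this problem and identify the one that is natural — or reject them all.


Method: a trigonometric identity — apply product-to-sum to sin(d)*cos(7*d): two clean single-angle terms replace one awkward product.
- u-substitution: no subexpression of the integrand serves as a whole-integral substitution inner — individual terms may offer their own, but none carries its derivative as a factor of the full integrand; a working change of variable would have to be constructed from outside the expression.
- a trigonometric identity: applicable, and directly so.
- partial fractions: the expression is not a ratio of polynomials that decomposes further.
- integration by parts: not the fit here: there is no polynomial factor to ladder down — parts can still close the trigonometric product by recursion, though the identity rewrite is the direct route.


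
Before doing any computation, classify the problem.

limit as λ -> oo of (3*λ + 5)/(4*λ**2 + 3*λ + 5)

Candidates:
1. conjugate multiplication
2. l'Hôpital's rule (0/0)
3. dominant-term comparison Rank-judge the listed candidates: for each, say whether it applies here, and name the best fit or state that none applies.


Technique: dominant-term comparison — as λ grows, only the highest-degree terms matter — compare leading terms and read the limit off.
- conjugate multiplication: multiplying by a conjugate would not remove any indeterminacy here.
- l'Hôpital's rule (0/0): no 0/0 form appears: written as one quotient, top and bottom both grow without bound, and the ratio is decided by their leading terms.
- dominant-term comparison — yes — fits the structure here.


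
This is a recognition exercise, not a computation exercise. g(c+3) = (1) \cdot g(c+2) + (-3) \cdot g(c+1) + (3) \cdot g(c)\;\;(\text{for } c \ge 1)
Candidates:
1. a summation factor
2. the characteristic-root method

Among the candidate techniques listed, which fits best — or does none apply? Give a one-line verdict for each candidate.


Verdict: the characteristic-root method — try a geometric ansatz r^c: constant coefficients turn the recurrence into one polynomial equation in r.
- a summation factor: the recurrence reaches back more than one step, outside the first-order family a summation factor normalizes.
- the characteristic-root method: yes — fits the structure here.


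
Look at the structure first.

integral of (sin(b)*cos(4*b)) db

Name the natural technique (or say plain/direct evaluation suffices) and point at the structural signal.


Best approach: a trigonometric identity — the product sin(b)*cos(4*b) converts to a sum of single-frequency sinusoids via the product-to-sum identity.


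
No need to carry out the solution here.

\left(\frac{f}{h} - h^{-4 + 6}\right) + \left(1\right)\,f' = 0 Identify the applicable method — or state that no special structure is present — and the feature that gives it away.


Diagnosis: a linear integrating factor — linear in the unknown with genuine forcing: multiply through by the exponential of the integrated coefficient and the left side closes into one derivative.


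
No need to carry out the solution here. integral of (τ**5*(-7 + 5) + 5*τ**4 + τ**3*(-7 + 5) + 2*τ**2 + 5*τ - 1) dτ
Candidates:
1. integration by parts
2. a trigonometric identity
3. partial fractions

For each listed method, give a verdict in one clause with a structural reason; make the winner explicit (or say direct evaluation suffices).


Method: no special technique — the integrand is a sum of constant multiples of powers of τ — integrate term by term.
- integration by parts: splitting off a factor buys nothing — the integrand integrates directly without parts.
- a trigonometric identity — there is no trigonometric structure at all — the integrand carries no sine or cosine to rewrite.
- partial fractions — the expression is not a ratio of polynomials that decomposes further.


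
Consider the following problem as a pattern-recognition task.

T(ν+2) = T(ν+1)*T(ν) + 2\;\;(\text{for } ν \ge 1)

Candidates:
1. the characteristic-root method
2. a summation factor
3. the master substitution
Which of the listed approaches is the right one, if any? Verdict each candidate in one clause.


Method: no special technique — no ansatz, no master substitution, no summation factor survives the nonlinearity here.
- the characteristic-root method — the recursion is nonlinear in the sequence values, so no linear-modes ansatz applies.
- a summation factor — no summation factor applies — the rule is not linear in the sequence values.
- the master substitution — no fixed divisor shrinks the index between calls.


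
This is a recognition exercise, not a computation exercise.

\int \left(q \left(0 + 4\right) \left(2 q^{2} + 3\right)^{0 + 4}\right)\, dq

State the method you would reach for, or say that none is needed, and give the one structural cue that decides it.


Technique: u-substitution — collected, the integrand has one factor that is, up to a constant, the derivative of an inner expression the rest depends on — substitute for that inner expression. A patient expand-and-integrate also lands it; recognizing the inner expression is the shortcut.


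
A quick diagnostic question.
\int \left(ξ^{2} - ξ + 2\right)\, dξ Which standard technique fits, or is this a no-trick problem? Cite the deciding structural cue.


Diagnosis: no special technique — every term is a constant multiple of a power of ξ; term-wise power-rule integration needs no preliminary transformation.


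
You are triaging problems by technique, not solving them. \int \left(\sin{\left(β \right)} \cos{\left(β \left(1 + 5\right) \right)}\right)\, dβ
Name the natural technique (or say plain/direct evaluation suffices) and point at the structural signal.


Best approach: a trigonometric identity — two sinusoids at different rates multiply in \sin{\left(β \right)} \cos{\left(β \left(1 + 5\right) \right)}; the product-to-sum identity uncouples them.


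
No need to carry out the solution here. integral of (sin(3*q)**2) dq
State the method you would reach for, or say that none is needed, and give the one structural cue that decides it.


Diagnosis: a trigonometric identity — reduce sin(3*q)**2 with the power-reduction formula and the integral becomes first-degree trigonometry.


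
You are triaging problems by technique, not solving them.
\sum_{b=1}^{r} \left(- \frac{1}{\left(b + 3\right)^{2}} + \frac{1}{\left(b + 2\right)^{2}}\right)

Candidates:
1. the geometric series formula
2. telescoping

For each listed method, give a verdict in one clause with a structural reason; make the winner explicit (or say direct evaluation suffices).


Diagnosis: telescoping — each term adds \frac{1}{\left(b + 2\right)^{2}} and subtracts the same expression advanced one index; that subtracted piece cancels against the next term's added copy — only the boundary terms survive.
- the geometric series formula: dividing successive terms gives an index-dependent quantity, not a constant.
- telescoping — yes — fits the structure here.


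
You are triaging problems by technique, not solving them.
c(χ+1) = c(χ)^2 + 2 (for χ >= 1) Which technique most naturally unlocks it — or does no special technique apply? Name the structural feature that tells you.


Diagnosis: no special technique — a nonlinear dependence on earlier terms breaks linearity, and with it every superposition-based closed form.


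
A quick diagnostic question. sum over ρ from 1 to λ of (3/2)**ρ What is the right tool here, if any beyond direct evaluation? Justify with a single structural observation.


Technique: the geometric series formula — consecutive terms stand in a fixed index-free ratio — the geometric sum formula closes it.


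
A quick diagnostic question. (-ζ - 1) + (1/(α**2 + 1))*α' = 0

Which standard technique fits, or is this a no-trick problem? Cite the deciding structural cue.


Best approach: separation of variables — all dependence on the two variables factors apart, the defining separable shape. The cross-partial test also passes here (vacuously, each side single-variable); the potential-function route would work, separation is simply more immediate.


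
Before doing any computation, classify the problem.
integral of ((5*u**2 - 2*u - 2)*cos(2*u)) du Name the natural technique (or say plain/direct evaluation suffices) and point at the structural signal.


Technique: integration by parts — 5*u**2 - 2*u - 2 dies after finitely many derivatives while cos(2*u) cycles under integration — the tabular/parts setup.


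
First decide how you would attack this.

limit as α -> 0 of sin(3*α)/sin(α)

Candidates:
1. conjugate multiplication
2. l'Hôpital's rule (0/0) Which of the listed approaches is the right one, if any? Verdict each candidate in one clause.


Method: l'Hôpital's rule (0/0) — both numerator and denominator vanish at 0: the genuine 0/0 indeterminate that l'Hôpital exists for. A local series expansion at the point resolves it as well; the rule is the packaged version of that step.
- conjugate multiplication: the conjugate move applies to radical differences, which this is not.
- l'Hôpital's rule (0/0) — applicable, and directly so.


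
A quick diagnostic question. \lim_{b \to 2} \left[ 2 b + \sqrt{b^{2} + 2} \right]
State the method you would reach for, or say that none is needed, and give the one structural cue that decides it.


Best approach: no special technique — the function is continuous at 2; evaluation is itself the limit, no machinery required.


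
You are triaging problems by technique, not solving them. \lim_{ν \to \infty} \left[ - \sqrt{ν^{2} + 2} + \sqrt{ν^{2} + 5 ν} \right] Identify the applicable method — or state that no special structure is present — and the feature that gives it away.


Diagnosis: conjugate multiplication — infinity minus infinity with a radical in play — multiply by the conjugate so the divergences of \sqrt{ν^{2} + 5 ν} and \sqrt{ν^{2} + 2} annihilate.


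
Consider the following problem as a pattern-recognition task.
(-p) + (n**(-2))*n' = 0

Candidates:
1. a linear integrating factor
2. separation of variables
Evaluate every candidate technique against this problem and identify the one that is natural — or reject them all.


Technique: separation of variables — one side of the product carries the independent variable, the other the unknown — the textbook separation shape.
- a linear integrating factor — the unknown enters nonlinearly (through a power, a denominator, or a transcendental function), which the linear integrating-factor recipe cannot absorb as-is — any repair would come from a preliminary substitution, not the factor.
- separation of variables: applies; the problem has the shape this method handles.


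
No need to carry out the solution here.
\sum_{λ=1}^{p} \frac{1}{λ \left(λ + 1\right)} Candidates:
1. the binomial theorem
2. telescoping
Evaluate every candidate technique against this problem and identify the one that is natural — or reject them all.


Best approach: telescoping — the denominator's roots in \frac{1}{λ \left(λ + 1\right)} sit an integer apart: decomposition produces a self-cancelling chain.
- the binomial theorem: no binomial coefficients pair up with complementary powers here.
- telescoping: a fit — the right tool for this form.


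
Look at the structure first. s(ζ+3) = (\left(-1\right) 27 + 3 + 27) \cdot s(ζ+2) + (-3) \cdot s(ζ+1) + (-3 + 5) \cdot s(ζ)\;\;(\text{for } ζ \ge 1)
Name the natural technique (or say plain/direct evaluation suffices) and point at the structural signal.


Best approach: the characteristic-root method — constant coefficients and linearity mean the ansatz r^ζ reduces it to solving the characteristic polynomial.


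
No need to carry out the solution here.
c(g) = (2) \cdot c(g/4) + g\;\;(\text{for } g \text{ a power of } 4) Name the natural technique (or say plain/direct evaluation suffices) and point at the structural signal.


Verdict: the master substitution — the argument shrinks by the factor 4, so measure the index on a logarithmic scale and the recursion becomes a shift.


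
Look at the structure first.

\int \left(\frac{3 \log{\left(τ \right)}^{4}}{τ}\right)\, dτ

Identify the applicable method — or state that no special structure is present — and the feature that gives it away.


Technique: u-substitution — collected, the integrand has one factor that is, up to a constant, the derivative of an inner expression the rest depends on — substitute for that inner expression.


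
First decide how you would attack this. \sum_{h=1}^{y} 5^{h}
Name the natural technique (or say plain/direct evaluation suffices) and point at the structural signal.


Technique: the geometric series formula — the ratio of consecutive terms is the constant 5, independent of the index — a geometric sum.


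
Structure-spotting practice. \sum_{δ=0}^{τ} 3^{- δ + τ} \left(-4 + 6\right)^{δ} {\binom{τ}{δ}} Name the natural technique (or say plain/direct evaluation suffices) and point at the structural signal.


Method: the binomial theorem — {\binom{τ}{δ}} weighting matched powers of (-4 + 6) and 3 is the expanded form of ((-4 + 6) + 3)^τ — fold it back up.


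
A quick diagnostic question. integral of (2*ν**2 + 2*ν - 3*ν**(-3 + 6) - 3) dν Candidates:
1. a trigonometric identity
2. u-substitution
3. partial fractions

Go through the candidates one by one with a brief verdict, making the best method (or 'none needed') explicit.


Method: no special technique — nothing composite, nothing rational, nothing trigonometric — each constant-multiple power of ν integrates by the power rule alone.
- a trigonometric identity: there is no trigonometric structure at all — the integrand carries no sine or cosine to rewrite.
- u-substitution: no substitution does more than relabel what direct integration already handles.
- partial fractions: there is no rational-function structure to decompose.


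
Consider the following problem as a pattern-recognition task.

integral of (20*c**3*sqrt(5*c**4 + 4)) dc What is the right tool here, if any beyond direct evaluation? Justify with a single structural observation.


Diagnosis: u-substitution — structure check: outer function, inner expression 5*c**4 + 4, inner derivative as a factor — the classic u = 5*c**4 + 4 pattern.


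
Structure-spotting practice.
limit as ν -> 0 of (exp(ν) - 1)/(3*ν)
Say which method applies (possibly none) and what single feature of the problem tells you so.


Verdict: l'Hôpital's rule (0/0) — substituting 0 gives 0 over 0; differentiate top and bottom once and re-evaluate. One could equally expand both pieces locally and compare leading terms; the rule does that in one stroke.


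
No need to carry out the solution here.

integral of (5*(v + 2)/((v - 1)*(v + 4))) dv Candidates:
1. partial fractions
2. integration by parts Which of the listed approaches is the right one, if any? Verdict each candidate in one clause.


Best approach: partial fractions — the bottom factors while the top stays lower-degree — split into simple fractions and integrate piece by piece.
- partial fractions: a fit — the right tool for this form.
- integration by parts — there is no nonconstant-polynomial-times-kernel split with an exp, sine, cosine (degree-1 argument), or logarithm partner.


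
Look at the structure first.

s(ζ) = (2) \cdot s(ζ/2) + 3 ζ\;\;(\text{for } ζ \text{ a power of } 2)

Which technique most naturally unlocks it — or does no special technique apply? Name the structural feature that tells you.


Verdict: the master substitution — treat m = log base 2 of ζ as the new clock: one recursion step advances m by one while ζ scales by 2.


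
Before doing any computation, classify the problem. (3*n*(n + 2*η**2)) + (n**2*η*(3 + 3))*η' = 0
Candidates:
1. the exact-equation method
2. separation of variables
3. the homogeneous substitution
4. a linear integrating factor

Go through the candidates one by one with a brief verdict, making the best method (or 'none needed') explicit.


Method: the exact-equation method — because the two cross partials coincide, the form is conservative as written — recover its potential in (n, η).
- the exact-equation method — applies; the problem has the shape this method handles.
- separation of variables — the two dependences do not factor apart.
- the homogeneous substitution — solved for the derivative, the right side changes under joint scaling of the two variables.
- a linear integrating factor: a nonlinear term in the unknown puts this outside the integrating-factor template.


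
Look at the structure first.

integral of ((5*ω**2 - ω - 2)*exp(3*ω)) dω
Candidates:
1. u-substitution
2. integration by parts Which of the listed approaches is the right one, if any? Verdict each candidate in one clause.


Method: integration by parts — the integrand splits as 5*ω**2 - ω - 2 times exp(3*ω) — repeatedly differentiating the polynomial part kills it, which is the parts ladder.
- u-substitution — no subexpression of the integrand pairs with its own derivative as a factor — individual terms may offer their own substitutions, but any change of variable covering the whole integral would have to be constructed from outside the expression.
- integration by parts: yes — fits the structure here.


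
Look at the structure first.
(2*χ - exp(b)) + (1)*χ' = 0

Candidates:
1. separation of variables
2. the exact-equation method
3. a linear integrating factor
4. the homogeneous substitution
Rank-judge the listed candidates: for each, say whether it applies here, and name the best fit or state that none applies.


Best approach: a linear integrating factor — the equation is linear in χ with coefficient 2; multiplying by the integrating factor exp(∫2) makes the left side a perfect derivative.
- separation of variables — the two dependences are entangled, not a clean product of one-variable pieces.
- the exact-equation method: exactness fails on the nose — the mixed partials do not match.
- a linear integrating factor: yes, a natural case for it.
- the homogeneous substitution: the ratio of the variables does not determine the slope.
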